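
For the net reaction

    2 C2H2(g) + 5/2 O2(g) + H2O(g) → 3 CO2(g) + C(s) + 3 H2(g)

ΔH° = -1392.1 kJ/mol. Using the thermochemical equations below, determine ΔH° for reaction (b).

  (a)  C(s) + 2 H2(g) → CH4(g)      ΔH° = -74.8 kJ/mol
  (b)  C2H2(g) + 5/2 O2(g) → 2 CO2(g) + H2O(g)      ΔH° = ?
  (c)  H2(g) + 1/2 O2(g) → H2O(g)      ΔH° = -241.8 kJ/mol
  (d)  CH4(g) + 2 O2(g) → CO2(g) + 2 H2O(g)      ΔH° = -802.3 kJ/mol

ΔH° = -1255.5 kJ/mol

(a) reversed: +74.8 kJ/mol
(b) × 2: contributes 2·x
(c) reversed: +241.8 kJ/mol
(d) reversed: +802.3 kJ/mol
-1392.1 = (+74.8) + (+241.8) + (+802.3) + 2·x
x = (-1392.1 − (+1118.9)) / (2) = -1255.5 kJ/mol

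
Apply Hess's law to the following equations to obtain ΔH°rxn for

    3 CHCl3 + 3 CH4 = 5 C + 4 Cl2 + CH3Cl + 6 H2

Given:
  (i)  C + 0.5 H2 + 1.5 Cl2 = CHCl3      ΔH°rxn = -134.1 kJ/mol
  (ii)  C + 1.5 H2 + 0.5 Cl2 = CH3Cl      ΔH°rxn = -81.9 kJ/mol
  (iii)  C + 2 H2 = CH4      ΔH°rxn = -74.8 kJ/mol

ΔH°rxn = 544.8 kJ/mol

(i) reversed and × 3: (-3)·(-134.1) = +402.3 kJ/mol
(ii) as written: -81.9 kJ/mol
(iii) reversed and × 3: (-3)·(-74.8) = +224.4 kJ/mol
Combining the equations, ΔH°rxn = (+402.3) + (-81.9) + (+224.4) = 544.8 kJ/mol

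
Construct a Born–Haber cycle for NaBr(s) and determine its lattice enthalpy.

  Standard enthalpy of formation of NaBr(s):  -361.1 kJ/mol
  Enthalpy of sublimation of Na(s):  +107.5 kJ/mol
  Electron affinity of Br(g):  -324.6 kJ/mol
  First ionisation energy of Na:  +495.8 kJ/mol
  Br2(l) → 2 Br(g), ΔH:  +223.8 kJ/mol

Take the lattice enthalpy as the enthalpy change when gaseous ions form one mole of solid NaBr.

U = -751.7 kJ/mol

ΔHf° = 1·ΔHsub + 1·(ΣIE) + 1/2·D(Br2) + 1·EA + U
-361.1 = 1·(+107.5) + 1·(+495.8) + 1/2·(+223.8) + 1·(-324.6) + U
U = -361.1 − (+390.6) = -751.7 kJ/mol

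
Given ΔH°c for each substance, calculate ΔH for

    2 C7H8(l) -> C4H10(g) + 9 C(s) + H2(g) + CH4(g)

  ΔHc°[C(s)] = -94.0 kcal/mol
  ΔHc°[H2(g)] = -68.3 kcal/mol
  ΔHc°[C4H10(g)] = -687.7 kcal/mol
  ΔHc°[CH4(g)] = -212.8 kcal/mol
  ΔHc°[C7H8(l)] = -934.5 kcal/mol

ΔH = -54.2 kcal/mol

With combustion enthalpies, reactants minus products:
= [2·(-934.5)] − [1·(-687.7) + 9·(-94.0) + 1·(-68.3) + 1·(-212.8)]
= -54.2 kcal/mol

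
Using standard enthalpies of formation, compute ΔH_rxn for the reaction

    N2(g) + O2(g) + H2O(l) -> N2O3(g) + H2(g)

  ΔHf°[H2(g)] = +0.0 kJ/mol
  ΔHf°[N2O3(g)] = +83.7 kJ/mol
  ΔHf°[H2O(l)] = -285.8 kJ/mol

ΔH_rxn = 369.5 kJ/mol

ΔH°rxn = Σ nΔHf°(products) − Σ nΔHf°(reactants).
Products: 1·(+83.7) + 1·(+0.0) = +83.7
Reactants: 1·(+0.0) + 1·(+0.0) + 1·(-285.8) = -285.8
ΔH_rxn = (+83.7) − (-285.8) = 369.5 kJ/mol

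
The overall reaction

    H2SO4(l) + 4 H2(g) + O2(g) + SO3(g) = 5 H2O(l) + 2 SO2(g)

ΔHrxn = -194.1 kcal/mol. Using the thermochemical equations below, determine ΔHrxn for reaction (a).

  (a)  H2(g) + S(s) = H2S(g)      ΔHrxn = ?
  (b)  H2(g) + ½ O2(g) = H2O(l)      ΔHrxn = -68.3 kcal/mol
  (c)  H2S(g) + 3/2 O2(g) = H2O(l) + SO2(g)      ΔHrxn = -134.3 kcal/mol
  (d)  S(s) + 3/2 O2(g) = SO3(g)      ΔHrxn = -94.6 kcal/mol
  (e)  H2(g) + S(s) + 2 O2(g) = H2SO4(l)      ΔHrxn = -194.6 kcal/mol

(a) × 2: contributes 2·x
(b) × 3: (3)·(-68.3) = -204.9 kcal/mol
(c) × 2 (scale by 2 for the 2 SO2(g)): (2)·(-134.3) = -268.6 kcal/mol
(d) reversed (reverse to put SO3(g) on the reactant side): +94.6 kcal/mol
(e) reversed (reverse to put H2SO4(l) on the reactant side): +194.6 kcal/mol
-194.1 = (-204.9) + (-268.6) + (+94.6) + (+194.6) + 2·x
x = (-194.1 − (-184.3)) / (2) = -4.9 kcal/mol

ΔHrxn = -4.9 kcal/mol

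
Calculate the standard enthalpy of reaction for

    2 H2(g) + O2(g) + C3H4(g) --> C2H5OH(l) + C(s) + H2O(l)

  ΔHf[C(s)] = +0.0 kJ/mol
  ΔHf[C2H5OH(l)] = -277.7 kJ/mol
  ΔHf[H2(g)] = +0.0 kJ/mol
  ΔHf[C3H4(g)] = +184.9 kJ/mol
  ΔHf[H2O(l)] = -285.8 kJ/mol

ΔH°rxn = Σ nΔHf°(products) − Σ nΔHf°(reactants).
Products: 1·(-277.7) + 1·(+0.0) + 1·(-285.8) = -563.5
Reactants: 2·(+0.0) + 1·(+0.0) + 1·(+184.9) = +184.9
ΔH_rxn = (-563.5) − (+184.9) = -748.4 kJ/mol

ΔH_rxn = -748.4 kJ/mol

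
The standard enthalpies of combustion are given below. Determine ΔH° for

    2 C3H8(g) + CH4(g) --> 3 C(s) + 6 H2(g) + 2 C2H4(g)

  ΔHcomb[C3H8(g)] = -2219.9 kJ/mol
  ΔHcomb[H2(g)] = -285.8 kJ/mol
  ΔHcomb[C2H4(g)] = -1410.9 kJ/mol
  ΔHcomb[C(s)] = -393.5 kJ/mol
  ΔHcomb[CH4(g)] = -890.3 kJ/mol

Using ΔH = Σ nΔHc°(reactants) − Σ nΔHc°(products):
= [2·(-2219.9) + 1·(-890.3)] − [3·(-393.5) + 6·(-285.8) + 2·(-1410.9)]
= 387.0 kJ/mol

ΔH° = 387.0 kJ/mol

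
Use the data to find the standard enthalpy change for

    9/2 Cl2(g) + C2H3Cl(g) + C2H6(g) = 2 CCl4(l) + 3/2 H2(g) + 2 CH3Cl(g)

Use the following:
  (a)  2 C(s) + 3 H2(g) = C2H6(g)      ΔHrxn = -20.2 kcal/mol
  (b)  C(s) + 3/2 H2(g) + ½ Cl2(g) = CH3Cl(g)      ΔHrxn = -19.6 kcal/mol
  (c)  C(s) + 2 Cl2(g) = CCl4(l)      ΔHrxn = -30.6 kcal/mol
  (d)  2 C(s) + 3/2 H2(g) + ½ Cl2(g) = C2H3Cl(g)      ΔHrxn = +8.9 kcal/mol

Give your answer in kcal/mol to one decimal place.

(a) reversed: +20.2 kcal/mol
(b) × 2: (2)·(-19.6) = -39.2 kcal/mol
(c) × 2: (2)·(-30.6) = -61.2 kcal/mol
(d) reversed: -8.9 kcal/mol
ΔHrxn = (+20.2) + (-39.2) + (-61.2) + (-8.9) = -89.1 kcal/mol

ΔHrxn = -89.1 kcal/mol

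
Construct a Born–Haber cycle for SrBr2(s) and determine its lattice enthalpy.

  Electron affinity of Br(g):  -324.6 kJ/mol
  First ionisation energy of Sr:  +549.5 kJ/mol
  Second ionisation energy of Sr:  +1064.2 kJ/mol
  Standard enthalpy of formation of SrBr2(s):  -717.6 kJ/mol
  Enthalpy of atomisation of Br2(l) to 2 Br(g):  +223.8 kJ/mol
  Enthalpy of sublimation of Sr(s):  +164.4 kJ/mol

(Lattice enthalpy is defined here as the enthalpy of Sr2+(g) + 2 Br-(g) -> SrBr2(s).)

U = -2070.3 kJ/mol

ΔHf° = 1·ΔHsub + 1·(ΣIE) + 1·D(Br2) + 2·EA + U
-717.6 = 1·(+164.4) + 1·(+1613.7) + 1·(+223.8) + 2·(-324.6) + U
U = -717.6 − (+1352.7) = -2070.3 kJ/mol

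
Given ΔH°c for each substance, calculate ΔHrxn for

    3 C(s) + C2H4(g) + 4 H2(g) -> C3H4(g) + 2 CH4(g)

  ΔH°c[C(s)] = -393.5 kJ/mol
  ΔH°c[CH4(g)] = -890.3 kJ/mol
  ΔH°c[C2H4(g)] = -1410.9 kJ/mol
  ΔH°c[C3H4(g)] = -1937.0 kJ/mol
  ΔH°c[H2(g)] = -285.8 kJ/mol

Using ΔH = Σ nΔHc°(reactants) − Σ nΔHc°(products):
= [3·(-393.5) + 1·(-1410.9) + 4·(-285.8)] − [1·(-1937.0) + 2·(-890.3)]
= -17.0 kJ/mol

ΔHrxn = -17.0 kJ/mol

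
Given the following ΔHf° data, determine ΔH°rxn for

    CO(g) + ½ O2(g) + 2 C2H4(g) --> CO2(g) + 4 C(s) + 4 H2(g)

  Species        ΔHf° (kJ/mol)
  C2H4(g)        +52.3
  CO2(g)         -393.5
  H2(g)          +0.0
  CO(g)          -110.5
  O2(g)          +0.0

Products: 1·(-393.5) + 4·(+0.0) + 4·(+0.0) = -393.5
Reactants: 1·(-110.5) + 1/2·(+0.0) + 2·(+52.3) = -5.9
ΔH°rxn = (-393.5) − (-5.9) = -387.6 kJ/mol

ΔH°rxn = -387.6 kJ/mol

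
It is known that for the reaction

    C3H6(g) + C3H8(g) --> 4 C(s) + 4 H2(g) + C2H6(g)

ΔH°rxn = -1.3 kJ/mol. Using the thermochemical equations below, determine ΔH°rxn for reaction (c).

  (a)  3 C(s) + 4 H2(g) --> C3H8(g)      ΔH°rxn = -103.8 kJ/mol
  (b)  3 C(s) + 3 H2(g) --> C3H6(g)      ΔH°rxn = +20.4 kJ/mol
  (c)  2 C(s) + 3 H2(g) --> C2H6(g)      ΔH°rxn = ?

(a) reversed (C3H8(g) must end up as a reactant): +103.8 kJ/mol
(b) reversed (C3H6(g) must end up as a reactant): -20.4 kJ/mol
(c) as written (C2H6(g) already on the product side): contributes x
-1.3 = (+103.8) + (-20.4) + x
x = (-1.3 − (+83.4)) / (1) = -84.7 kJ/mol

ΔH°rxn = -84.7 kJ/mol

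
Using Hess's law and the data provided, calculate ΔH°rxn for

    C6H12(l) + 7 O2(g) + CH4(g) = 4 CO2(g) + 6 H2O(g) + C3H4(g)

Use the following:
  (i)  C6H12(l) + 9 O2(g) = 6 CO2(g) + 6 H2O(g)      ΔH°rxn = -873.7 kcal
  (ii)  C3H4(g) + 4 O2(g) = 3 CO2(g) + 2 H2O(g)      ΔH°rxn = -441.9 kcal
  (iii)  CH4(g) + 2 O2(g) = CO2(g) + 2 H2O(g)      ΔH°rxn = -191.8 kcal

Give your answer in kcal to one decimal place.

ΔH°rxn = -623.6 kcal

(i) as written: -873.7 kcal
(ii) reversed: +441.9 kcal
(iii) as written: -191.8 kcal
ΔH°rxn = (-873.7) + (+441.9) + (-191.8) = -623.6 kcal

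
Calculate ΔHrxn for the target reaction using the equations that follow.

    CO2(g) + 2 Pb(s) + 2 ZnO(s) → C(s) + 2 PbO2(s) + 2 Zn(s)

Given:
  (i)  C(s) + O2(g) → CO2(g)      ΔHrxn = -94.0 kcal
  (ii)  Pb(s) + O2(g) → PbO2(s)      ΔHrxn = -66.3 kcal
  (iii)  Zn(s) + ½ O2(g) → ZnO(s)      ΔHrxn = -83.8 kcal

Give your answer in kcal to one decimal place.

ΔHrxn = 129.0 kcal

(i) reversed (CO2(g) must end up as a reactant): +94.0 kcal
(ii) × 2 (scale by 2 for the 2 PbO2(s)): (2)·(-66.3) = -132.6 kcal
(iii) reversed and × 2 (reverse to put ZnO(s) on the reactant side; scale by 2 for the 2 ZnO(s)): (-2)·(-83.8) = +167.6 kcal
ΔHrxn = (-1)·(-94.0) + (2)·(-66.3) + (-2)·(-83.8) = 129.0 kcal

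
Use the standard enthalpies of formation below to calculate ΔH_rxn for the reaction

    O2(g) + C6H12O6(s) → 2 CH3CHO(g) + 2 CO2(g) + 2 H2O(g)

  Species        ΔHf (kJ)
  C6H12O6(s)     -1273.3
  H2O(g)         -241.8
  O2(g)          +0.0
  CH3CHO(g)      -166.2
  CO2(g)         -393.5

ΔH_rxn = -329.7 kJ

Products: 2·(-166.2) + 2·(-393.5) + 2·(-241.8) = -1603.0
Reactants: 1·(+0.0) + 1·(-1273.3) = -1273.3
ΔH_rxn = (-1603.0) − (-1273.3) = -329.7 kJ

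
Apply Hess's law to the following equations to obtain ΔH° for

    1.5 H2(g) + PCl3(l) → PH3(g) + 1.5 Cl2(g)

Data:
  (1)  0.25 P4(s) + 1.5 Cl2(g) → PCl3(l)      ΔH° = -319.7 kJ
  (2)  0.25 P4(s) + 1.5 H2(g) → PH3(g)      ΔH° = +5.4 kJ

(1) reversed (PCl3(l) must end up as a reactant): +319.7 kJ
(2) as written (PH3(g) already on the product side): +5.4 kJ
ΔH° = (+319.7) + (+5.4) = 325.1 kJ

ΔH° = 325.1 kJ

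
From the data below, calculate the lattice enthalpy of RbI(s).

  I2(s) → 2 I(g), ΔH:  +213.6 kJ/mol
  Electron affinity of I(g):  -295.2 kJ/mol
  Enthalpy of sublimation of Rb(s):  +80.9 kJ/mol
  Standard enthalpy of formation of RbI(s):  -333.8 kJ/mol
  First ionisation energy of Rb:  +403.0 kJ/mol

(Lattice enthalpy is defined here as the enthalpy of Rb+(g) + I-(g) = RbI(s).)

ΔHf° = 1·ΔHsub + 1·(ΣIE) + 1/2·D(I2) + 1·EA + U
-333.8 = 1·(+80.9) + 1·(+403.0) + 1/2·(+213.6) + 1·(-295.2) + U
U = -333.8 − (+295.5) = -629.3 kJ/mol

U = -629.3 kJ/mol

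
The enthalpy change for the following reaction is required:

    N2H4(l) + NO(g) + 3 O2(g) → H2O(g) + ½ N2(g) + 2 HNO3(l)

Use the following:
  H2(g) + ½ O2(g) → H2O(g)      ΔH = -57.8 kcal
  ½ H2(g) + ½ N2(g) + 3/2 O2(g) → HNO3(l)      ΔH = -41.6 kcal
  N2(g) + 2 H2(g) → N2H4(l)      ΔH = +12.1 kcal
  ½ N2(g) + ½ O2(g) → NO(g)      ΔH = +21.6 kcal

equation 1 as written (H2O(g) already on the product side): -57.8 kcal
equation 2 × 2 (×2 to match 2 HNO3(l) in the target): (2)·(-41.6) = -83.2 kcal
equation 3 reversed (N2H4(l) must end up as a reactant): -12.1 kcal
equation 4 reversed (reverse to put NO(g) on the reactant side): -21.6 kcal
By Hess's law, ΔH = (1)·(-57.8) + (2)·(-41.6) + (-1)·(+12.1) + (-1)·(+21.6) = -174.7 kcal

ΔH = -174.7 kcal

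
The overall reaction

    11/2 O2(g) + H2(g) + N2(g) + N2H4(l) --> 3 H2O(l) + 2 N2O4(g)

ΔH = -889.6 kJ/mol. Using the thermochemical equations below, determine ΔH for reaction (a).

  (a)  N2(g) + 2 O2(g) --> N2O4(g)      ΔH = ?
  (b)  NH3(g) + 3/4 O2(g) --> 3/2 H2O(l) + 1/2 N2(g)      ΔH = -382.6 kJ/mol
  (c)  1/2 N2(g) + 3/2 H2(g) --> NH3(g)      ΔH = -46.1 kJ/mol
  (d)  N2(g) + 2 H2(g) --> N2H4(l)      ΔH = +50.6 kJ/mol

(a) × 2: contributes 2·x
(b) × 2: (2)·(-382.6) = -765.2 kJ/mol
(c) × 2: (2)·(-46.1) = -92.2 kJ/mol
(d) reversed: -50.6 kJ/mol
-889.6 = (-765.2) + (-92.2) + (-50.6) + 2·x
x = (-889.6 − (-908.0)) / (2) = 9.2 kJ/mol

ΔH = 9.2 kJ/mol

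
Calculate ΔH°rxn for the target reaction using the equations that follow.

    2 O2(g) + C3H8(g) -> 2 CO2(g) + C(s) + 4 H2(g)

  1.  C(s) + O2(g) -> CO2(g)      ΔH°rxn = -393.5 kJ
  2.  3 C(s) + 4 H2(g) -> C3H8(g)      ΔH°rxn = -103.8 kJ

ΔH°rxn = -683.2 kJ

eq. 1 × 2: (2)·(-393.5) = -787.0 kJ
eq. 2 reversed: +103.8 kJ
Combining the equations, ΔH°rxn = (2)·(-393.5) + (-1)·(-103.8) = -683.2 kJ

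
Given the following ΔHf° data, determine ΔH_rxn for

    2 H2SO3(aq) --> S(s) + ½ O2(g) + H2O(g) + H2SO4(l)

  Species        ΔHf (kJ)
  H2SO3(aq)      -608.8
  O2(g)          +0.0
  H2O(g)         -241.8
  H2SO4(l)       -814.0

Products: 1·(+0.0) + 1/2·(+0.0) + 1·(-241.8) + 1·(-814.0) = -1055.8
Reactants: 2·(-608.8) = -1217.6
ΔH_rxn = (-1055.8) − (-1217.6) = 161.8 kJ

ΔH_rxn = 161.8 kJ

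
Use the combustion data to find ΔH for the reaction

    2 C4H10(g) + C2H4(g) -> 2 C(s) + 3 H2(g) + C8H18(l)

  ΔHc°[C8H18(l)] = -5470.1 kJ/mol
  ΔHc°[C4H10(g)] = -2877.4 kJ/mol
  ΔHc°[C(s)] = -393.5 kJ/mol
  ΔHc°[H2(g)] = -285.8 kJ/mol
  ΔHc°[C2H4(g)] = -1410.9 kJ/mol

Using ΔH = Σ nΔHc°(reactants) − Σ nΔHc°(products):
= [2·(-2877.4) + 1·(-1410.9)] − [2·(-393.5) + 3·(-285.8) + 1·(-5470.1)]
= -51.2 kJ/mol

ΔH = -51.2 kJ/mol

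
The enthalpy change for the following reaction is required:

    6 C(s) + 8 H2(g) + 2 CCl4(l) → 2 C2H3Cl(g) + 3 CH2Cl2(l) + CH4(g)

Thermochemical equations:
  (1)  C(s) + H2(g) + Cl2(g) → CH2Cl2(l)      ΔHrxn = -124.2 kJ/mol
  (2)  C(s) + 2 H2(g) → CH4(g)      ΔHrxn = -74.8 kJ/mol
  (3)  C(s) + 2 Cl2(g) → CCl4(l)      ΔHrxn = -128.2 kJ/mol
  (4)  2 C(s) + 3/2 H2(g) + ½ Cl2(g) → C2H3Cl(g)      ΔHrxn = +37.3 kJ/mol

(1) × 3: (3)·(-124.2) = -372.6 kJ/mol
(2) as written: -74.8 kJ/mol
(3) reversed and × 2: (-2)·(-128.2) = +256.4 kJ/mol
(4) × 2: (2)·(+37.3) = +74.6 kJ/mol
ΔHrxn = (3)·(-124.2) + (1)·(-74.8) + (-2)·(-128.2) + (2)·(+37.3) = -116.4 kJ/mol

ΔHrxn = -116.4 kJ/mol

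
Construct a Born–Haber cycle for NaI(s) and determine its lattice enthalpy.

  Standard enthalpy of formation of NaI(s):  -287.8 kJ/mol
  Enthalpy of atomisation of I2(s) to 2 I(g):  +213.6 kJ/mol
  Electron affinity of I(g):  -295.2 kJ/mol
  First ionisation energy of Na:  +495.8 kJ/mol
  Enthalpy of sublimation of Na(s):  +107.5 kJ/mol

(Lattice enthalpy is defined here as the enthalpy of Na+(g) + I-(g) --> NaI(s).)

U = -702.7 kJ/mol

ΔHf° = 1·ΔHsub + 1·(ΣIE) + 1/2·D(I2) + 1·EA + U
-287.8 = 1·(+107.5) + 1·(+495.8) + 1/2·(+213.6) + 1·(-295.2) + U
U = -287.8 − (+414.9) = -702.7 kJ/mol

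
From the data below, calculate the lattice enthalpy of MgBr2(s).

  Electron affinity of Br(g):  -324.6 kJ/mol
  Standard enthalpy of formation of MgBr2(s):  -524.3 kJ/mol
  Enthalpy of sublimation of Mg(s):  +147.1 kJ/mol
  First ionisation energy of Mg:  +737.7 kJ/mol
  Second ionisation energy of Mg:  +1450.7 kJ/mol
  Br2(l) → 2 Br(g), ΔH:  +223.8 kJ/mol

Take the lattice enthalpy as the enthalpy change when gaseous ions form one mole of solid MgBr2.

U = -2434.4 kJ/mol

ΔHf° = 1·ΔHsub + 1·(ΣIE) + 1·D(Br2) + 2·EA + U
-524.3 = 1·(+147.1) + 1·(+2188.4) + 1·(+223.8) + 2·(-324.6) + U
U = -524.3 − (+1910.1) = -2434.4 kJ/mol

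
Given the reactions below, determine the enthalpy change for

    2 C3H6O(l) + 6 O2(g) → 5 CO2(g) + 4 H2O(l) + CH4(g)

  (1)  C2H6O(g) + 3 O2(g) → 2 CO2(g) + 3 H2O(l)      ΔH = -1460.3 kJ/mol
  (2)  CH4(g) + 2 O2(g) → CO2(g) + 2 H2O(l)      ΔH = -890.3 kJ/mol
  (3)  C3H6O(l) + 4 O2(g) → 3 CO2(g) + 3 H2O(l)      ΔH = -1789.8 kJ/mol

(1): not needed.
(2) reversed: +890.3 kJ/mol
(3) × 2: (2)·(-1789.8) = -3579.6 kJ/mol
ΔH = (+890.3) + (-3579.6) = -2689.3 kJ/mol

ΔH = -2689.3 kJ/mol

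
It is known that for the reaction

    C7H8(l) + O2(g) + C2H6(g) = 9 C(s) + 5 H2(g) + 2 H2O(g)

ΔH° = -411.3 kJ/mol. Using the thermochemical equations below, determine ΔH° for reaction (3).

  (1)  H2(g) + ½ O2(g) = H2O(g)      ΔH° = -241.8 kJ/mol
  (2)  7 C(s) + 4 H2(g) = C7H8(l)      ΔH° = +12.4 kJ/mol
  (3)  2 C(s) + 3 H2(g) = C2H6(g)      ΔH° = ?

ΔH° = -84.7 kJ/mol

(1) × 2: (2)·(-241.8) = -483.6 kJ/mol
(2) reversed: -12.4 kJ/mol
(3) reversed: contributes −x
-411.3 = (-483.6) + (-12.4) − x
x = (-411.3 − (-496.0)) / (-1) = -84.7 kJ/mol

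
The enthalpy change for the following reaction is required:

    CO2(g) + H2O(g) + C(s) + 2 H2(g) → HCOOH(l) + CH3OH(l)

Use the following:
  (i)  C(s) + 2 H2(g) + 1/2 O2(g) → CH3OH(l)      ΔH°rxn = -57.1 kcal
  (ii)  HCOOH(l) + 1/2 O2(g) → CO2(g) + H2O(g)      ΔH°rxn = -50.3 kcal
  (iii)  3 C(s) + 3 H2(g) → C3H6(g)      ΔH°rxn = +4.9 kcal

(i) as written: -57.1 kcal
(ii) reversed: +50.3 kcal
(iii): not needed.
ΔH°rxn = (1)·(-57.1) + (-1)·(-50.3) = -6.8 kcal

ΔH°rxn = -6.8 kcal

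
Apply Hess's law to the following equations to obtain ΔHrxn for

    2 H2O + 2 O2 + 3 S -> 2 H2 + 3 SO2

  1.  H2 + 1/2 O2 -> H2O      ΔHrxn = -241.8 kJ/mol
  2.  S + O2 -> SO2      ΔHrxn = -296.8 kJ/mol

eq. 1 reversed and × 2 (reverse to put H2O on the reactant side; scale by 2 for the 2 H2O): (-2)·(-241.8) = +483.6 kJ/mol
eq. 2 × 3 (scale by 3 for the 3 SO2): (3)·(-296.8) = -890.4 kJ/mol
ΔHrxn = (+483.6) + (-890.4) = -406.8 kJ/mol

ΔHrxn = -406.8 kJ/mol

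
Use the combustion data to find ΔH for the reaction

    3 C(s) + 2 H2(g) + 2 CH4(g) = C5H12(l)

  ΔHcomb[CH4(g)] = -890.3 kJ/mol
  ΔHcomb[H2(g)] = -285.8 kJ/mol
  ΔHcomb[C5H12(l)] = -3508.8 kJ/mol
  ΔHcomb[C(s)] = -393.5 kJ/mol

ΔH = -23.9 kJ/mol

With combustion enthalpies, reactants minus products:
= [3·(-393.5) + 2·(-285.8) + 2·(-890.3)] − [1·(-3508.8)]
= -23.9 kJ/mol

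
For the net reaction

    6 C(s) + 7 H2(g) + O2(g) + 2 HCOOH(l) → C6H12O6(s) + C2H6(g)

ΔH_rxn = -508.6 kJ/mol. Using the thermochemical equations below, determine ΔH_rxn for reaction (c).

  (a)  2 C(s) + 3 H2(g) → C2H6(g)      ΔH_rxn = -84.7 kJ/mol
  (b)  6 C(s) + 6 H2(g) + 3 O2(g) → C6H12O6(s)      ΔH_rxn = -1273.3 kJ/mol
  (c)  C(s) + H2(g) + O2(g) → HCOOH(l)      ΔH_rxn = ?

ΔH_rxn = -424.7 kJ/mol

(a) as written (C2H6(g) already on the product side): -84.7 kJ/mol
(b) as written (C6H12O6(s) already on the product side): -1273.3 kJ/mol
(c) reversed and × 2 (reverse to put HCOOH(l) on the reactant side; ×2 to match 2 HCOOH(l) in the target): contributes −2·x
-508.6 = (-84.7) + (-1273.3) − 2·x
x = (-508.6 − (-1358.0)) / (-2) = -424.7 kJ/mol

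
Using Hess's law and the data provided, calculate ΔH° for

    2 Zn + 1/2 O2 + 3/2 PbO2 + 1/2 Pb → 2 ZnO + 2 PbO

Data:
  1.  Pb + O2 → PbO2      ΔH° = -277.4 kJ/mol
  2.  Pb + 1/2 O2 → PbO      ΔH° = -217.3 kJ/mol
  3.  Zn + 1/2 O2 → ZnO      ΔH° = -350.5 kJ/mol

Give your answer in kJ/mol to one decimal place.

ΔH° = -719.5 kJ/mol

eq. 1 reversed and × 3/2: (-3/2)·(-277.4) = +416.1 kJ/mol
eq. 2 × 2: (2)·(-217.3) = -434.6 kJ/mol
eq. 3 × 2: (2)·(-350.5) = -701.0 kJ/mol
Summing the manipulated equations, ΔH° = (+416.1) + (-434.6) + (-701.0) = -719.5 kJ/mol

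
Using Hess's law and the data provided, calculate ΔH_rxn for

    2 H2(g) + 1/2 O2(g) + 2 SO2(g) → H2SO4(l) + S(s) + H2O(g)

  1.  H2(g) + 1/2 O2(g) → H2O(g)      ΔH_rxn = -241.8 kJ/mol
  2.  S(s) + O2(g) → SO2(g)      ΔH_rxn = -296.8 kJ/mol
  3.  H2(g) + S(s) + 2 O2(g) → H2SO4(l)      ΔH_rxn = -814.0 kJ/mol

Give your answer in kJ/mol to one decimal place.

eq. 1 as written: -241.8 kJ/mol
eq. 2 reversed and × 2: (-2)·(-296.8) = +593.6 kJ/mol
eq. 3 as written: -814.0 kJ/mol
Since enthalpy is a state function, ΔH_rxn = (-241.8) + (+593.6) + (-814.0) = -462.2 kJ/mol

ΔH_rxn = -462.2 kJ/mol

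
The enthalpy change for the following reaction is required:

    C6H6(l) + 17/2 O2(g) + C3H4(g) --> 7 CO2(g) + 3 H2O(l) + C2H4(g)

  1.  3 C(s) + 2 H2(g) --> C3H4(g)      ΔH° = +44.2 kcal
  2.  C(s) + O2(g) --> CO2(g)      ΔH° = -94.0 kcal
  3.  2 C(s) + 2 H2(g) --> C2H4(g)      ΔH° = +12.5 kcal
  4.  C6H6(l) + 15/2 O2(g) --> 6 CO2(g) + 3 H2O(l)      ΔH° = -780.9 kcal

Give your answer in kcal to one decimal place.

eq. 1 reversed (C3H4(g) must end up as a reactant): -44.2 kcal
eq. 2 as written: -94.0 kcal
eq. 3 as written (C2H4(g) already on the product side): +12.5 kcal
eq. 4 as written (C6H6(l) already on the reactant side): -780.9 kcal
ΔH° = (-1)·(+44.2) + (1)·(-94.0) + (1)·(+12.5) + (1)·(-780.9) = -906.6 kcal

ΔH° = -906.6 kcal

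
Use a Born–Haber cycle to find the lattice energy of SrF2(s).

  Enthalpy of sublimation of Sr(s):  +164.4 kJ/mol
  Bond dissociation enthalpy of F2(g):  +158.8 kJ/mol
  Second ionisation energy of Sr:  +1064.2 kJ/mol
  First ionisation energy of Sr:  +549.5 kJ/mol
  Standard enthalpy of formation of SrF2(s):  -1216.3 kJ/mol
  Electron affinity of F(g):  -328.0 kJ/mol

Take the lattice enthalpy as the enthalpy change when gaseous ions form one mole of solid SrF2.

ΔHf° = 1·ΔHsub + 1·(ΣIE) + 1·D(F2) + 2·EA + U
-1216.3 = 1·(+164.4) + 1·(+1613.7) + 1·(+158.8) + 2·(-328.0) + U
U = -1216.3 − (+1280.9) = -2497.2 kJ/mol

U = -2497.2 kJ/mol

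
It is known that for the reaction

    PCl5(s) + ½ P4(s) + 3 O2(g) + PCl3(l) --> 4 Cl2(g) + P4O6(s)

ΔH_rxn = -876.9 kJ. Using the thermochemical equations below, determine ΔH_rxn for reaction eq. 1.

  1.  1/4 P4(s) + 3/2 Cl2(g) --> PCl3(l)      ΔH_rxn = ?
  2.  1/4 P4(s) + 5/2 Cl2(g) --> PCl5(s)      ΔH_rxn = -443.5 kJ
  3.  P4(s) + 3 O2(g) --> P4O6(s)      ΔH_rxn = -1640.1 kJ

ΔH_rxn = -319.7 kJ

eq. 1 reversed: contributes −x
eq. 2 reversed: +443.5 kJ
eq. 3 as written: -1640.1 kJ
-876.9 = (+443.5) + (-1640.1) − x
x = (-876.9 − (-1196.6)) / (-1) = -319.7 kJ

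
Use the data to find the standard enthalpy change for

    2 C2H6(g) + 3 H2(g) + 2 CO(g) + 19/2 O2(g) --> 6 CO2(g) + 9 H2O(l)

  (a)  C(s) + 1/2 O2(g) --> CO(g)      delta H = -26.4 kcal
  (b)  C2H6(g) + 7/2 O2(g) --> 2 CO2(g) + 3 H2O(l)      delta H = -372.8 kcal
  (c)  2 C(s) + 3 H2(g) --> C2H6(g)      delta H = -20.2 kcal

(a) reversed and × 2 (reverse to put CO(g) on the reactant side; scale by 2 for the 2 CO(g)): (-2)·(-26.4) = +52.8 kcal
(b) × 3 (scale by 3 for the 6 CO2(g)): (3)·(-372.8) = -1118.4 kcal
(c) as written (H2(g) already on the reactant side): -20.2 kcal
delta H = (-2)·(-26.4) + (3)·(-372.8) + (1)·(-20.2) = -1085.8 kcal

delta H = -1085.8 kcal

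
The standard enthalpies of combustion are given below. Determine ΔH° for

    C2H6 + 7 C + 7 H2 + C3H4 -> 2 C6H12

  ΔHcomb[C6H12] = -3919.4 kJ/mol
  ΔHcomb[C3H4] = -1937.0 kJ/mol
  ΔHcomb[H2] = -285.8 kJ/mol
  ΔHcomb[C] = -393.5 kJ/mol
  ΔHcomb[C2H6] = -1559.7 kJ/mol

ΔH° = -413.0 kJ/mol

Using ΔH = Σ nΔHc°(reactants) − Σ nΔHc°(products):
= [1·(-1559.7) + 7·(-393.5) + 7·(-285.8) + 1·(-1937.0)] − [2·(-3919.4)]
= -413.0 kJ/mol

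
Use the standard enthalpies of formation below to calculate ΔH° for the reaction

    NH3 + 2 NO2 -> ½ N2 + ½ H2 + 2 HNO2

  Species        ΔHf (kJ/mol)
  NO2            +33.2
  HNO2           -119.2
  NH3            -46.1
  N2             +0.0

ΔH° = -258.7 kJ/mol

Products: 1/2·(+0.0) + 1/2·(+0.0) + 2·(-119.2) = -238.4
Reactants: 1·(-46.1) + 2·(+33.2) = +20.3
ΔH° = (-238.4) − (+20.3) = -258.7 kJ/mol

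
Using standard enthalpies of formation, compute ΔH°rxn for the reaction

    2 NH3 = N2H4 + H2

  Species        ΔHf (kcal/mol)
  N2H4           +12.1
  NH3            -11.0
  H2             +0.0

ΔH°rxn = 34.1 kcal/mol

Products: 1·(+12.1) + 1·(+0.0) = +12.1
Reactants: 2·(-11.0) = -22.0
ΔH°rxn = (+12.1) − (-22.0) = 34.1 kcal/mol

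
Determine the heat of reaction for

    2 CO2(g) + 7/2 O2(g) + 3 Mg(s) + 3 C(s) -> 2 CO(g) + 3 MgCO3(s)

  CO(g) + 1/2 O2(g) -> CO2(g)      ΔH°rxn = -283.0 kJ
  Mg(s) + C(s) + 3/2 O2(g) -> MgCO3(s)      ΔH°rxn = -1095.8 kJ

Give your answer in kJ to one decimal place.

ΔH°rxn = -2721.4 kJ

equation 1 reversed and × 2 (CO(g) must end up as a product; ×2 to match 2 CO(g) in the target): (-2)·(-283.0) = +566.0 kJ
equation 2 × 3 (scale by 3 for the 3 MgCO3(s)): (3)·(-1095.8) = -3287.4 kJ
Combining the equations, ΔH°rxn = (+566.0) + (-3287.4) = -2721.4 kJ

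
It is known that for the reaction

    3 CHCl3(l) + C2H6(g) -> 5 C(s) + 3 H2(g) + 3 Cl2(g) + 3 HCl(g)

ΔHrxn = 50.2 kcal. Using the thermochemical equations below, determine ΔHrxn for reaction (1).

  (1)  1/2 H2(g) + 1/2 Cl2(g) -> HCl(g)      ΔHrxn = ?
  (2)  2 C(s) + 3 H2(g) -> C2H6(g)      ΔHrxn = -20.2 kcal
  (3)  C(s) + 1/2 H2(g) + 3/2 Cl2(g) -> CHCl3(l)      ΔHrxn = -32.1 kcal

ΔHrxn = -22.1 kcal

(1) × 3 (×3 to match 3 HCl(g) in the target): contributes 3·x
(2) reversed (reverse to put C2H6(g) on the reactant side): +20.2 kcal
(3) reversed and × 3 (CHCl3(l) must end up as a reactant; ×3 to match 3 CHCl3(l) in the target): (-3)·(-32.1) = +96.3 kcal
+50.2 = (+20.2) + (+96.3) + 3·x
x = (+50.2 − (+116.5)) / (3) = -22.1 kcal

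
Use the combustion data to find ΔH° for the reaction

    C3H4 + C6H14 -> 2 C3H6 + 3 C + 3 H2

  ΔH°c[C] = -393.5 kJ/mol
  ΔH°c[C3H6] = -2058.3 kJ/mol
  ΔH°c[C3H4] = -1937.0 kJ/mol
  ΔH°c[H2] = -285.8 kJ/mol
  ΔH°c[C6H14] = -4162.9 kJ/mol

Using ΔH = Σ nΔHc°(reactants) − Σ nΔHc°(products):
= [1·(-1937.0) + 1·(-4162.9)] − [2·(-2058.3) + 3·(-393.5) + 3·(-285.8)]
= 54.6 kJ/mol

ΔH° = 54.6 kJ/mol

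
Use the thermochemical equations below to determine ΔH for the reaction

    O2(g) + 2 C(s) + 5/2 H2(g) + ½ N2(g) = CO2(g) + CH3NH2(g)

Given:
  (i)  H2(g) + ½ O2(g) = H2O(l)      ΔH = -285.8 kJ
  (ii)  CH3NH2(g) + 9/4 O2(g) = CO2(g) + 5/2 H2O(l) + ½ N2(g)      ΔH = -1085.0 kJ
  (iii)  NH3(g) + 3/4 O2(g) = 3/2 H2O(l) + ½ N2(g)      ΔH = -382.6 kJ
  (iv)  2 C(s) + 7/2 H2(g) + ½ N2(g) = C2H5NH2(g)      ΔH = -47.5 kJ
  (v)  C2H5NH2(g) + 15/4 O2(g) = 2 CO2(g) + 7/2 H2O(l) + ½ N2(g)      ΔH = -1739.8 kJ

(i) reversed: +285.8 kJ
(ii) reversed (reverse to put CH3NH2(g) on the product side): +1085.0 kJ
(iii): not needed (NH3(g) appears nowhere else).
(iv) as written (C(s) already on the reactant side): -47.5 kJ
(v) as written: -1739.8 kJ
ΔH = (+285.8) + (+1085.0) + (-47.5) + (-1739.8) = -416.5 kJ

ΔH = -416.5 kJ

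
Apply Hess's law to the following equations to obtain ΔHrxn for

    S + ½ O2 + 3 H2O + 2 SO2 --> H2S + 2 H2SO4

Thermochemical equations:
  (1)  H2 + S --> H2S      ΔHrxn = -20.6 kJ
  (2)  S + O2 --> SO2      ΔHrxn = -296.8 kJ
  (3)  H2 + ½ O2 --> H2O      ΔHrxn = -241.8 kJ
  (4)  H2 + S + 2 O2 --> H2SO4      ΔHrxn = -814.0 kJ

(1) as written: -20.6 kJ
(2) reversed and × 2: (-2)·(-296.8) = +593.6 kJ
(3) reversed and × 3: (-3)·(-241.8) = +725.4 kJ
(4) × 2: (2)·(-814.0) = -1628.0 kJ
ΔHrxn = (1)·(-20.6) + (-2)·(-296.8) + (-3)·(-241.8) + (2)·(-814.0) = -329.6 kJ

ΔHrxn = -329.6 kJ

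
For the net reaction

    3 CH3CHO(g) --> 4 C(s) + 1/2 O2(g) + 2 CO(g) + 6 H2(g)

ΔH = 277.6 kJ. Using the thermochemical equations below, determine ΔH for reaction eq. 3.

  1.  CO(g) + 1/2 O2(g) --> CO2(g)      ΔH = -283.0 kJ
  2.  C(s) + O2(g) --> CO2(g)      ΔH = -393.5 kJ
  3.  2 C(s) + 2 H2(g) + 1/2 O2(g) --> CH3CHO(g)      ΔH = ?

eq. 1 reversed and × 2 (reverse to put CO(g) on the product side; ×2 to match 2 CO(g) in the target): (-2)·(-283.0) = +566.0 kJ
eq. 2 × 2: (2)·(-393.5) = -787.0 kJ
eq. 3 reversed and × 3 (reverse to put CH3CHO(g) on the reactant side; scale by 3 for the 3 CH3CHO(g)): contributes −3·x
+277.6 = (+566.0) + (-787.0) − 3·x
x = (+277.6 − (-221.0)) / (-3) = -166.2 kJ

ΔH = -166.2 kJ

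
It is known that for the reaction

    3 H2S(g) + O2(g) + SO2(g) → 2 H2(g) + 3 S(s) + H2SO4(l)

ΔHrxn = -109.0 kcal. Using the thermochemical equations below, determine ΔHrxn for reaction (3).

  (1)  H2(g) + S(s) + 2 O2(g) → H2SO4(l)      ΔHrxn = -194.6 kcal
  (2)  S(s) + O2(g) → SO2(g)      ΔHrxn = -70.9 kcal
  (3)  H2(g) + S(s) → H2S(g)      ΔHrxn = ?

ΔHrxn = -4.9 kcal

(1) as written: -194.6 kcal
(2) reversed: +70.9 kcal
(3) reversed and × 3: contributes −3·x
-109.0 = (-194.6) + (+70.9) − 3·x
x = (-109.0 − (-123.7)) / (-3) = -4.9 kcal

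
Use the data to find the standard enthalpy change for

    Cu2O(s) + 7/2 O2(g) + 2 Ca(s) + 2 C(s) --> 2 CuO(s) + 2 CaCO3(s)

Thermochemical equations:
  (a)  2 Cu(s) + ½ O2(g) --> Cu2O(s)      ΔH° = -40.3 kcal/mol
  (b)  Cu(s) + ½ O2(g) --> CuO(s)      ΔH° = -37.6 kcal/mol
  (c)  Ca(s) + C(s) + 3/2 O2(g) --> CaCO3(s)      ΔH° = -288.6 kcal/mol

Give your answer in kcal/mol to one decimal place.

(a) reversed: +40.3 kcal/mol
(b) × 2: (2)·(-37.6) = -75.2 kcal/mol
(c) × 2: (2)·(-288.6) = -577.2 kcal/mol
By Hess's law, ΔH° = (-1)·(-40.3) + (2)·(-37.6) + (2)·(-288.6) = -612.1 kcal/mol

ΔH° = -612.1 kcal/mol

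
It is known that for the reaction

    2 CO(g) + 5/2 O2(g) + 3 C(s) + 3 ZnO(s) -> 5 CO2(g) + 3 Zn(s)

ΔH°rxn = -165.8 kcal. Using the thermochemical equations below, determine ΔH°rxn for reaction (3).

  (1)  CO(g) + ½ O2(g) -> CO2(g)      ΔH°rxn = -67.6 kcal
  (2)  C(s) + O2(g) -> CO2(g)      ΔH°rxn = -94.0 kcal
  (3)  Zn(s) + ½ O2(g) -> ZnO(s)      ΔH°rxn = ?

(1) × 2 (×2 to match 2 CO(g) in the target): (2)·(-67.6) = -135.2 kcal
(2) × 3 (×3 to match 3 C(s) in the target): (3)·(-94.0) = -282.0 kcal
(3) reversed and × 3 (reverse to put ZnO(s) on the reactant side; ×3 to match 3 ZnO(s) in the target): contributes −3·x
-165.8 = (-135.2) + (-282.0) − 3·x
x = (-165.8 − (-417.2)) / (-3) = -83.8 kcal

ΔH°rxn = -83.8 kcal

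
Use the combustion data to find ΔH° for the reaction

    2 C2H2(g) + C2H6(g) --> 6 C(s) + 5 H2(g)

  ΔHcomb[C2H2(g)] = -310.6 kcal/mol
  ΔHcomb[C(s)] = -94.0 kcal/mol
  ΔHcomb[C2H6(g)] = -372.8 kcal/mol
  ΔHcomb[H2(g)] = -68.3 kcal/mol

Using ΔH = Σ nΔHc°(reactants) − Σ nΔHc°(products):
= [2·(-310.6) + 1·(-372.8)] − [6·(-94.0) + 5·(-68.3)]
= -88.5 kcal/mol

ΔH° = -88.5 kcal/mol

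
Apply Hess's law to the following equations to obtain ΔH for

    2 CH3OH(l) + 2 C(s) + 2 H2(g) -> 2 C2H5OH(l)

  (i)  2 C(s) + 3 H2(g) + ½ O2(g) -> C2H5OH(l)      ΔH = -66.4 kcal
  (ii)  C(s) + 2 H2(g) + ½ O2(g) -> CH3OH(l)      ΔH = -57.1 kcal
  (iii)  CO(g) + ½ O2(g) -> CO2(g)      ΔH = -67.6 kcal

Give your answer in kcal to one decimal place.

ΔH = -18.6 kcal

(i) × 2 (scale by 2 for the 2 C2H5OH(l)): (2)·(-66.4) = -132.8 kcal
(ii) reversed and × 2 (CH3OH(l) must end up as a reactant; ×2 to match 2 CH3OH(l) in the target): (-2)·(-57.1) = +114.2 kcal
(iii): not needed (CO(g) appears nowhere else).
ΔH = (2)·(-66.4) + (-2)·(-57.1) = -18.6 kcal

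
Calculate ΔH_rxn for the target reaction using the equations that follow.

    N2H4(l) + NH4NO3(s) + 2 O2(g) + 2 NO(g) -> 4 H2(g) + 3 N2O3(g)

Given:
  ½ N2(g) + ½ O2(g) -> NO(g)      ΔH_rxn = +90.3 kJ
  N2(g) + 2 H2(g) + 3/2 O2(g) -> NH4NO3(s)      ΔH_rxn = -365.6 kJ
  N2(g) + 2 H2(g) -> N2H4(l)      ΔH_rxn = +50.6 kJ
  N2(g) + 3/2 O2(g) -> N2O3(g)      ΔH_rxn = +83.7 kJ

equation 1 reversed and × 2: (-2)·(+90.3) = -180.6 kJ
equation 2 reversed: +365.6 kJ
equation 3 reversed: -50.6 kJ
equation 4 × 3: (3)·(+83.7) = +251.1 kJ
ΔH_rxn = (-180.6) + (+365.6) + (-50.6) + (+251.1) = 385.5 kJ

ΔH_rxn = 385.5 kJ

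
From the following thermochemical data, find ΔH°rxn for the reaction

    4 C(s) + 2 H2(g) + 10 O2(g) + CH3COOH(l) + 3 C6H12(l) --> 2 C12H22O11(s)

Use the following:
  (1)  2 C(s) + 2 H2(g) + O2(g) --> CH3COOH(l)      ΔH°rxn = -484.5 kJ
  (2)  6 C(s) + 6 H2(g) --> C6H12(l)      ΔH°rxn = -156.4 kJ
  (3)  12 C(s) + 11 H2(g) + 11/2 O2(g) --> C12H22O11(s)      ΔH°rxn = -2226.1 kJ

ΔH°rxn = -3498.5 kJ

(1) reversed: +484.5 kJ
(2) reversed and × 3: (-3)·(-156.4) = +469.2 kJ
(3) × 2: (2)·(-2226.1) = -4452.2 kJ
ΔH°rxn = (+484.5) + (+469.2) + (-4452.2) = -3498.5 kJ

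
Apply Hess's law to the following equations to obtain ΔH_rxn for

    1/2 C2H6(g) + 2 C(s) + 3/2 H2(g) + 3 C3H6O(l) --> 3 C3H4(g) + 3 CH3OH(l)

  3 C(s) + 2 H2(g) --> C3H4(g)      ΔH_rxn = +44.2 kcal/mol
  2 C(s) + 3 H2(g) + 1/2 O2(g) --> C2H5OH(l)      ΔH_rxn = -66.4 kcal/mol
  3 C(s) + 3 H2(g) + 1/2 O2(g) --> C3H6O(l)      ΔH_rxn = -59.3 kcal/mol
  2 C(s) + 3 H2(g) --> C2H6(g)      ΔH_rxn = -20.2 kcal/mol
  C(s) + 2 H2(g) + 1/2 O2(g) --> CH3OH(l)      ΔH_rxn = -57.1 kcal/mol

equation 1 × 3 (scale by 3 for the 3 C3H4(g)): (3)·(+44.2) = +132.6 kcal/mol
equation 2: not needed (C2H5OH(l) appears nowhere else).
equation 3 reversed and × 3 (reverse to put C3H6O(l) on the reactant side; scale by 3 for the 3 C3H6O(l)): (-3)·(-59.3) = +177.9 kcal/mol
equation 4 reversed and × 1/2 (reverse to put C2H6(g) on the reactant side; ×1/2 to match 1/2 C2H6(g) in the target): (-1/2)·(-20.2) = +10.1 kcal/mol
equation 5 × 3 (scale by 3 for the 3 CH3OH(l)): (3)·(-57.1) = -171.3 kcal/mol
ΔH_rxn = (3)·(+44.2) + (-3)·(-59.3) + (-1/2)·(-20.2) + (3)·(-57.1) = 149.3 kcal/mol

ΔH_rxn = 149.3 kcal/mol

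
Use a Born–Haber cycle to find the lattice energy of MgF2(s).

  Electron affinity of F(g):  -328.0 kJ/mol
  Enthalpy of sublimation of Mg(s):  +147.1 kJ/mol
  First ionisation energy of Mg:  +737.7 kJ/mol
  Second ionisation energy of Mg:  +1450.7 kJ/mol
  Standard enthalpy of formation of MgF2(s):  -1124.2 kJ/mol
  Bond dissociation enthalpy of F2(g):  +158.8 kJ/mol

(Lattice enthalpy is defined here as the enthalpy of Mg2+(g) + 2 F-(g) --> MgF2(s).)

ΔHf° = 1·ΔHsub + 1·(ΣIE) + 1·D(F2) + 2·EA + U
-1124.2 = 1·(+147.1) + 1·(+2188.4) + 1·(+158.8) + 2·(-328.0) + U
U = -1124.2 − (+1838.3) = -2962.5 kJ/mol

U = -2962.5 kJ/mol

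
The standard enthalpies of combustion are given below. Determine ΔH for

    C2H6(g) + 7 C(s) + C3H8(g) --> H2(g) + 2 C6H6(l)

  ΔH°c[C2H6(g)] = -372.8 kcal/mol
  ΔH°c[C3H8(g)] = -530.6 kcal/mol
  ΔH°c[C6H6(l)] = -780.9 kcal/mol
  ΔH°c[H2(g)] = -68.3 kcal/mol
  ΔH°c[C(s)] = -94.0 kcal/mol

Using ΔH = Σ nΔHc°(reactants) − Σ nΔHc°(products):
= [1·(-372.8) + 7·(-94.0) + 1·(-530.6)] − [1·(-68.3) + 2·(-780.9)]
= 68.7 kcal/mol

ΔH = 68.7 kcal/mol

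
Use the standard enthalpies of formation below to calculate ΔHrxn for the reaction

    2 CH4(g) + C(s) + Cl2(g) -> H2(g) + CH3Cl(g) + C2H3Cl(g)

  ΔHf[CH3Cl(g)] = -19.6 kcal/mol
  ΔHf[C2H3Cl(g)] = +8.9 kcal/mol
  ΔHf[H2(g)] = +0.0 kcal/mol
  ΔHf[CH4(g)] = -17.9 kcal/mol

ΔH°rxn = Σ nΔHf°(products) − Σ nΔHf°(reactants).
Products: 1·(+0.0) + 1·(-19.6) + 1·(+8.9) = -10.7
Reactants: 2·(-17.9) + 1·(+0.0) + 1·(+0.0) = -35.8
ΔHrxn = (-10.7) − (-35.8) = 25.1 kcal/mol

ΔHrxn = 25.1 kcal/mol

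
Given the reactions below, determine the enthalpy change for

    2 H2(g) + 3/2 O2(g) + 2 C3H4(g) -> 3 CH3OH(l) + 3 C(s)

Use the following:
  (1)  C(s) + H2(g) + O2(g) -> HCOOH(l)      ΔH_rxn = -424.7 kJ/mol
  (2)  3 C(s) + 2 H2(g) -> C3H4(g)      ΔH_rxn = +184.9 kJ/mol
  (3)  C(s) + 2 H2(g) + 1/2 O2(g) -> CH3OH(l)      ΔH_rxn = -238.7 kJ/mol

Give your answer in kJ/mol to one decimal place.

(1): not needed (HCOOH(l) appears nowhere else).
(2) reversed and × 2 (reverse to put C3H4(g) on the reactant side; scale by 2 for the 2 C3H4(g)): (-2)·(+184.9) = -369.8 kJ/mol
(3) × 3 (scale by 3 for the 3 CH3OH(l)): (3)·(-238.7) = -716.1 kJ/mol
Summing the manipulated equations, ΔH_rxn = (-369.8) + (-716.1) = -1085.9 kJ/mol

ΔH_rxn = -1085.9 kJ/mol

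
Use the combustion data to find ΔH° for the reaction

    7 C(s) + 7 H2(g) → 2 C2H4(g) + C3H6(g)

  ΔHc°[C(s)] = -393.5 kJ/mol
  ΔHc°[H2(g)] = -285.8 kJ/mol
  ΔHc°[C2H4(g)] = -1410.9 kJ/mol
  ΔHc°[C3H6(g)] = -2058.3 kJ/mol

ΔH° = 125.0 kJ/mol

Using ΔH = Σ nΔHc°(reactants) − Σ nΔHc°(products):
= [7·(-393.5) + 7·(-285.8)] − [2·(-1410.9) + 1·(-2058.3)]
= 125.0 kJ/mol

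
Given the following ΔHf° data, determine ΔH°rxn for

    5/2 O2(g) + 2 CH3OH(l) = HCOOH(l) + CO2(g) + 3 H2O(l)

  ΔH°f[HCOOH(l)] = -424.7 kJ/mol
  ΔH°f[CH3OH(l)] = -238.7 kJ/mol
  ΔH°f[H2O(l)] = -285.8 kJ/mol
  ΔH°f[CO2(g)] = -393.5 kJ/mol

Products: 1·(-424.7) + 1·(-393.5) + 3·(-285.8) = -1675.6
Reactants: 5/2·(+0.0) + 2·(-238.7) = -477.4
ΔH°rxn = (-1675.6) − (-477.4) = -1198.2 kJ/mol

ΔH°rxn = -1198.2 kJ/mol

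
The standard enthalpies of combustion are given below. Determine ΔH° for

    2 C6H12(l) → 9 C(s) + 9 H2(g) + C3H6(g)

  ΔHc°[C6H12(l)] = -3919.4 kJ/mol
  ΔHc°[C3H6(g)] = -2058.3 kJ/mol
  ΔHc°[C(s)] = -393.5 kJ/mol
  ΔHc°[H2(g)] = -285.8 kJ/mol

Using ΔH = Σ nΔHc°(reactants) − Σ nΔHc°(products):
= [2·(-3919.4)] − [9·(-393.5) + 9·(-285.8) + 1·(-2058.3)]
= 333.2 kJ/mol

ΔH° = 333.2 kJ/mol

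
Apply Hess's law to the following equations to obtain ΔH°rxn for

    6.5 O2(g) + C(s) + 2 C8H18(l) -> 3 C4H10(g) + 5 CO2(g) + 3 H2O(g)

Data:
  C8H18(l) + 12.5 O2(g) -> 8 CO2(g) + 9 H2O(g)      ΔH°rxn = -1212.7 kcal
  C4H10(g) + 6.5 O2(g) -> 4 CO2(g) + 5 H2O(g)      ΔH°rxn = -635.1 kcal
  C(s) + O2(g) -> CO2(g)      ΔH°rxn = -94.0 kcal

equation 1 × 2: (2)·(-1212.7) = -2425.4 kcal
equation 2 reversed and × 3: (-3)·(-635.1) = +1905.3 kcal
equation 3 as written: -94.0 kcal
By Hess's law, ΔH°rxn = (-2425.4) + (+1905.3) + (-94.0) = -614.1 kcal

ΔH°rxn = -614.1 kcal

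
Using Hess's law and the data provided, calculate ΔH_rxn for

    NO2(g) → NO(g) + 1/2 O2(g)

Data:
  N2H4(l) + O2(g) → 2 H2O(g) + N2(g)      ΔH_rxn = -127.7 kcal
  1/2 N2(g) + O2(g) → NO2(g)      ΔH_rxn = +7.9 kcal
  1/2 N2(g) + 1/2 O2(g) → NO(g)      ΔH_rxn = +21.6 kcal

equation 1: not needed (H2O(g) appears nowhere else).
equation 2 reversed (NO2(g) must end up as a reactant): -7.9 kcal
equation 3 as written (NO(g) already on the product side): +21.6 kcal
ΔH_rxn = (-7.9) + (+21.6) = 13.7 kcal

ΔH_rxn = 13.7 kcal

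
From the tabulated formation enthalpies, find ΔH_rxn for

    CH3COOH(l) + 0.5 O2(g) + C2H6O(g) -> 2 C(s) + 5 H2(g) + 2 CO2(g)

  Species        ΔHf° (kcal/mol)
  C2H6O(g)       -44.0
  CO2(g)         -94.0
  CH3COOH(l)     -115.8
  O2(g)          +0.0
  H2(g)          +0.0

Products: 2·(+0.0) + 5·(+0.0) + 2·(-94.0) = -188.0
Reactants: 1·(-115.8) + 1/2·(+0.0) + 1·(-44.0) = -159.8
ΔH_rxn = (-188.0) − (-159.8) = -28.2 kcal/mol

ΔH_rxn = -28.2 kcal/mol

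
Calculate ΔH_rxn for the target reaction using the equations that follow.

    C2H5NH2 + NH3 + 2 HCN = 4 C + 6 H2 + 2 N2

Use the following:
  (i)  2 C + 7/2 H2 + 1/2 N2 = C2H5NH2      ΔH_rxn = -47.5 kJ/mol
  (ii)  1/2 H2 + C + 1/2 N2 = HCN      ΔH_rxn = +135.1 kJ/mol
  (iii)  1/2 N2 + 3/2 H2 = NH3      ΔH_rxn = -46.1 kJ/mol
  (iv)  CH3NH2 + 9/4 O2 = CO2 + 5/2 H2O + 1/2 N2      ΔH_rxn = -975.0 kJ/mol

ΔH_rxn = -176.6 kJ/mol

(i) reversed (C2H5NH2 must end up as a reactant): +47.5 kJ/mol
(ii) reversed and × 2 (HCN must end up as a reactant; scale by 2 for the 2 HCN): (-2)·(+135.1) = -270.2 kJ/mol
(iii) reversed (NH3 must end up as a reactant): +46.1 kJ/mol
(iv): not needed (H2O appears nowhere else).
By Hess's law, ΔH_rxn = (+47.5) + (-270.2) + (+46.1) = -176.6 kJ/mol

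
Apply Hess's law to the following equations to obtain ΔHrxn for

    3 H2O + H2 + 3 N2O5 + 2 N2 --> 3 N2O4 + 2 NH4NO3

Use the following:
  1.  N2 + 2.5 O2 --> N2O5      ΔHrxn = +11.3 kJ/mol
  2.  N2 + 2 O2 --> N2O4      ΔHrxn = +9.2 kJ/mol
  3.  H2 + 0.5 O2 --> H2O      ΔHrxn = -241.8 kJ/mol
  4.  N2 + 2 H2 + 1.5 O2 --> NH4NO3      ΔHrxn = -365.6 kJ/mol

ΔHrxn = -12.1 kJ/mol

eq. 1 reversed and × 3: (-3)·(+11.3) = -33.9 kJ/mol
eq. 2 × 3: (3)·(+9.2) = +27.6 kJ/mol
eq. 3 reversed and × 3: (-3)·(-241.8) = +725.4 kJ/mol
eq. 4 × 2: (2)·(-365.6) = -731.2 kJ/mol
ΔHrxn = (-3)·(+11.3) + (3)·(+9.2) + (-3)·(-241.8) + (2)·(-365.6) = -12.1 kJ/mol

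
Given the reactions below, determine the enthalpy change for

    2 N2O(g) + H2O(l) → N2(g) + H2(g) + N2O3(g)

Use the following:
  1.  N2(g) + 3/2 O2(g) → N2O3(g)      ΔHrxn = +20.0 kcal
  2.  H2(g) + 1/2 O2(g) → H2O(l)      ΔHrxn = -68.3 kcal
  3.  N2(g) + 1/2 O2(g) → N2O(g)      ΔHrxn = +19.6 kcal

eq. 1 as written: +20.0 kcal
eq. 2 reversed: +68.3 kcal
eq. 3 reversed and × 2: (-2)·(+19.6) = -39.2 kcal
ΔHrxn = (1)·(+20.0) + (-1)·(-68.3) + (-2)·(+19.6) = 49.1 kcal

ΔHrxn = 49.1 kcal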